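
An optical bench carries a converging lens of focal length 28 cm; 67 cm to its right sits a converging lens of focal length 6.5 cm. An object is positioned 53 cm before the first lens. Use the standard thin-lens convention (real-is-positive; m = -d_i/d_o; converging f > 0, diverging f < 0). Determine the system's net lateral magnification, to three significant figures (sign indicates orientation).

6.39

Applying the thin-lens equation to the first lens, 1/28 = 1/53 + 1/d_i1, which gives d_i1 = 59.360 cm.
Its lateral magnification is m_1 = -d_i1/d_o1 = -(59.360)/53 = -1.1200.
The intermediate image is 59.360 cm to the right of lens 1, so d_o2 = L - d_i1 = 67 - 59.360 = 7.640 cm.
Applying the thin-lens equation again with f_2 = 6.5 cm and d_o2 = 7.640 cm gives d_i2 = 43.561 cm.
m_2 = -(43.561)/(7.640) = -5.7018.
Overall magnification: m = m_1 m_2 = 6.3860.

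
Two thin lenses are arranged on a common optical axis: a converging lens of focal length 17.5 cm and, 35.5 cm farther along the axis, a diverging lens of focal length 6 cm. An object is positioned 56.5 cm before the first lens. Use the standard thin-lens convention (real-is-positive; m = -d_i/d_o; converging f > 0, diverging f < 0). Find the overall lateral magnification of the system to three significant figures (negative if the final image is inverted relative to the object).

First lens: d_i1 = 1/(1/17.5 - 1/56.5) = 25.353 cm.
m_1 = -(25.353)/56.5 = -0.4487.
The intermediate image is 25.353 cm to the right of lens 1, so d_o2 = L - d_i1 = 35.5 - 25.353 = 10.147 cm.
Second lens: d_i2 = 1/(1/(-6) - 1/(10.147)) = -3.771 cm.
m_2 = -(-3.771)/(10.147) = 0.3716.
The system's lateral magnification is m_1 m_2 = (-0.4487)(0.3716) = -0.1667.

-0.167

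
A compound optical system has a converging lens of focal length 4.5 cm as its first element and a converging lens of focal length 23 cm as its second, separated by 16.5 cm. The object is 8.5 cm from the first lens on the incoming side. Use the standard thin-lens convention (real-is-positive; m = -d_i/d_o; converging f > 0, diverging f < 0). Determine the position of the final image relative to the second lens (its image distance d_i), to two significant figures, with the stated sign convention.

-9.9 cm

First lens: d_i1 = 1/(1/4.5 - 1/8.5) = 9.563 cm.
Object distance for lens 2: d_o2 = 16.5 - 9.563 = 6.937 cm.
Second lens: d_i2 = 1/(1/23 - 1/(6.937)) = -9.934 cm.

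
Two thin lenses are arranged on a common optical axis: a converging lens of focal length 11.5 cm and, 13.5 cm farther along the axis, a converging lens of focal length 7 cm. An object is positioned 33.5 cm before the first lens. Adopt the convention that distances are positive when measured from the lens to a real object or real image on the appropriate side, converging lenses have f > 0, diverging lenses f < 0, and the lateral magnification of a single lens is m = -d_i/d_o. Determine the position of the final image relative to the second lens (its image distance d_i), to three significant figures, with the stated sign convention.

Applying the thin-lens equation to the first lens, 1/11.5 = 1/33.5 + 1/d_i1, which gives d_i1 = 17.511 cm.
Since 17.511 cm > 13.5 cm, the first image lies past the second lens and serves as a virtual object: d_o2 = L - d_i1 = -4.011 cm.
Applying the thin-lens equation again with f_2 = 7 cm and d_o2 = -4.011 cm gives d_i2 = 2.550 cm.

2.55 cm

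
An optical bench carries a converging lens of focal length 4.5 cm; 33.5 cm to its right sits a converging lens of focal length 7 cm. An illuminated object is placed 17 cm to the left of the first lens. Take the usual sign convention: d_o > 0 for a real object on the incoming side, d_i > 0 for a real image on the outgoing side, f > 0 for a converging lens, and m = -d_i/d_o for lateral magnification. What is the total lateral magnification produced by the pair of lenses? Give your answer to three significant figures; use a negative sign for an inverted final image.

Applying the thin-lens equation to the first lens, 1/4.5 = 1/17 + 1/d_i1, which gives d_i1 = 6.120 cm.
Its lateral magnification is m_1 = -d_i1/d_o1 = -(6.120)/17 = -0.3600.
The intermediate image is 6.120 cm to the right of lens 1, so d_o2 = L - d_i1 = 33.5 - 6.120 = 27.380 cm.
Applying the thin-lens equation again with f_2 = 7 cm and d_o2 = 27.380 cm gives d_i2 = 9.404 cm.
m_2 = -(9.404)/(27.380) = -0.3435.
The system's lateral magnification is m_1 m_2 = (-0.3600)(-0.3435) = 0.1237.

0.124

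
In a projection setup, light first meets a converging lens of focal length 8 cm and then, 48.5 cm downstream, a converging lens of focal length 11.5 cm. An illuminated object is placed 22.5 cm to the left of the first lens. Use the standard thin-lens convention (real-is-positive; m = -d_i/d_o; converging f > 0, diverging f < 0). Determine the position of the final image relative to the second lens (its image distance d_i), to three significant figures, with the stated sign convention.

Applying the thin-lens equation to the first lens, 1/8 = 1/22.5 + 1/d_i1, which gives d_i1 = 12.414 cm.
Object distance for lens 2: d_o2 = 48.5 - 12.414 = 36.086 cm.
Applying the thin-lens equation again with f_2 = 11.5 cm and d_o2 = 36.086 cm gives d_i2 = 16.879 cm.

16.9 cm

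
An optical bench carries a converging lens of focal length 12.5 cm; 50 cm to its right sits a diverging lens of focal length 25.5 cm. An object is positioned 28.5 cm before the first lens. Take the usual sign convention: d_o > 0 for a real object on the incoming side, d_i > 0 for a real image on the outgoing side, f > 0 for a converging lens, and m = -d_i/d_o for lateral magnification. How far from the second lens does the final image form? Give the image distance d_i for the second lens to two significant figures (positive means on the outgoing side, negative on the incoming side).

First lens: d_i1 = 1/(1/12.5 - 1/28.5) = 22.266 cm.
That image sits 27.734 cm in front of the second lens, so d_o2 = 27.734 cm.
Second lens: d_i2 = 1/(1/(-25.5) - 1/(27.734)) = -13.285 cm.

-13 cm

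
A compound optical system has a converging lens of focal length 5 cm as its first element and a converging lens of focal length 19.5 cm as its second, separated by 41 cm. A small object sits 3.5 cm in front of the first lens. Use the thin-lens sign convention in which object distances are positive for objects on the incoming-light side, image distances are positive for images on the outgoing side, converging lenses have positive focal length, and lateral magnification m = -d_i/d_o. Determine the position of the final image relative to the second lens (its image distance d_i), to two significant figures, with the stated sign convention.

31 cm

Lens 1: 1/d_i1 = 1/f_1 - 1/d_o1 = 1/5 - 1/3.5 = -0.08571 cm^-1, so d_i1 = -11.667 cm.
The intermediate image is virtual, 11.667 cm to the left of lens 1, so d_o2 = L - d_i1 = 41 - (-11.667) = 52.667 cm.
Lens 2: 1/d_i2 = 1/f_2 - 1/d_o2 = 1/19.5 - 1/(52.667) = 0.03229 cm^-1, so d_i2 = 30.965 cm.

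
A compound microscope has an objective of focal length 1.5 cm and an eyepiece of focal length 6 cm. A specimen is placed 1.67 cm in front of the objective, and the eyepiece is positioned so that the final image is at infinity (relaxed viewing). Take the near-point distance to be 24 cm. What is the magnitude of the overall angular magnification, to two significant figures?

35

Objective: 1/d_i = 1/f_obj - 1/d_o = 1/1.5 - 1/1.67 = 0.06786 cm^-1, so d_i = 14.735 cm.
m_obj = -d_i/d_o = -14.735/1.67 = -8.824.
Eyepiece angular magnification (image at infinity): M_eye = D/f_e = 24/6 = 4.000.
Overall M = m_obj x M_eye = (-8.824)(4.000) = -35.29.
|M| = 35.29.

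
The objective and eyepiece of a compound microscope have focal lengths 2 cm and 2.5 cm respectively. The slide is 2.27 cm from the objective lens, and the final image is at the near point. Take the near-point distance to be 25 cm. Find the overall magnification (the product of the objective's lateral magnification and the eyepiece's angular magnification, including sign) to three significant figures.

Objective: 1/d_i = 1/f_obj - 1/d_o = 1/2 - 1/2.27 = 0.05947 cm^-1, so d_i = 16.815 cm.
m_obj = -d_i/d_o = -16.815/2.27 = -7.407.
Eyepiece angular magnification (image at near point): M_eye = 1 + D/f_e = 1 + 25/2.5 = 11.000.
Overall M = m_obj x M_eye = (-7.407)(11.000) = -81.48.

-81.5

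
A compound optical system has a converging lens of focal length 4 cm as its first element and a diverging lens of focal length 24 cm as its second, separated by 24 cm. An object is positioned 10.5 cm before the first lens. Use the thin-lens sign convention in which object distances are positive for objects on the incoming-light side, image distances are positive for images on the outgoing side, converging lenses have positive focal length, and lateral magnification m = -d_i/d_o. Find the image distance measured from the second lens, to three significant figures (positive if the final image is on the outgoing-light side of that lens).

First lens: d_i1 = 1/(1/4 - 1/10.5) = 6.462 cm.
The intermediate image is 6.462 cm to the right of lens 1, so d_o2 = L - d_i1 = 24 - 6.462 = 17.538 cm.
Second lens: d_i2 = 1/(1/(-24) - 1/(17.538)) = -10.133 cm.

-10.1 cm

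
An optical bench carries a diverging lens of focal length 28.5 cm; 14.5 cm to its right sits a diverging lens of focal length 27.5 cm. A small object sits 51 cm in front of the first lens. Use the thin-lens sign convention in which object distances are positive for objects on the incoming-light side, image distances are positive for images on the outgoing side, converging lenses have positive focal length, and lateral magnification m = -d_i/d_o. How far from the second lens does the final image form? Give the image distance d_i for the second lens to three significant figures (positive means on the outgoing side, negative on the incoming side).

First lens: d_i1 = 1/(1/(-28.5) - 1/51) = -18.283 cm.
With d_i1 < 0 the first image is virtual and lies on the object side; the object distance for lens 2 is d_o2 = 14.5 - (-18.283) = 32.783 cm.
Second lens: d_i2 = 1/(1/(-27.5) - 1/(32.783)) = -14.955 cm.

-15.0 cm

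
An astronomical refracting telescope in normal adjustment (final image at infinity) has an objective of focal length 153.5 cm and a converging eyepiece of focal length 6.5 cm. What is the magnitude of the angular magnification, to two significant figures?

|M| = f_obj/|f_eye| = 153.5/6.5 = 23.615.

24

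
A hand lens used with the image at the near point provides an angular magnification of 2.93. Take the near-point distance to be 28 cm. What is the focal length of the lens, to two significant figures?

15 cm

For the image at the near point, M = 1 + D/f.
f = D/(M - 1) = 28/(2.93 - 1) = 14.508 cm.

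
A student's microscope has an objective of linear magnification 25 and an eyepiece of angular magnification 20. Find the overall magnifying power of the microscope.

The overall magnification of a compound microscope is the product of the objective and eyepiece magnifications:
M = M_obj x M_eye = 25 x 20 = 500.

500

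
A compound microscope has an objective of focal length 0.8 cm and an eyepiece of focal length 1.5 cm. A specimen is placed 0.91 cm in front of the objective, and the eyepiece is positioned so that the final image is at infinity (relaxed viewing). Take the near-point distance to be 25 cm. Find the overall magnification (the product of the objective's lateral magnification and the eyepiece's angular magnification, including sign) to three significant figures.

-121

Objective: 1/d_i = 1/f_obj - 1/d_o = 1/0.8 - 1/0.91 = 0.15110 cm^-1, so d_i = 6.618 cm.
m_obj = -d_i/d_o = -6.618/0.91 = -7.273.
Eyepiece angular magnification (image at infinity): M_eye = D/f_e = 25/1.5 = 16.667.
Overall M = m_obj x M_eye = (-7.273)(16.667) = -121.21.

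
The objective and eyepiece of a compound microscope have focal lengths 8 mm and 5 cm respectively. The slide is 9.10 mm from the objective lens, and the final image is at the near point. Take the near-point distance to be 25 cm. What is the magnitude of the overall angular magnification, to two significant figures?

44

Convert to cm: f_obj = 8 mm = 0.8 cm; d_o = 9.10 mm = 0.91 cm.
Objective: 1/d_i = 1/f_obj - 1/d_o = 1/0.8 - 1/0.91 = 0.15110 cm^-1, so d_i = 6.618 cm.
m_obj = -d_i/d_o = -6.618/0.91 = -7.273.
Eyepiece angular magnification (image at near point): M_eye = 1 + D/f_e = 1 + 25/5 = 6.000.
Overall M = m_obj x M_eye = (-7.273)(6.000) = -43.64.
|M| = 43.64.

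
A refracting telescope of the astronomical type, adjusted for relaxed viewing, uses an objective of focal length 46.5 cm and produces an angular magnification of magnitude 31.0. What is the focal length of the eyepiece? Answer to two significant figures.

1.5 cm

|M| = f_obj/f_eye, so f_eye = f_obj/|M| = 46.5/31.0 = 1.500 cm.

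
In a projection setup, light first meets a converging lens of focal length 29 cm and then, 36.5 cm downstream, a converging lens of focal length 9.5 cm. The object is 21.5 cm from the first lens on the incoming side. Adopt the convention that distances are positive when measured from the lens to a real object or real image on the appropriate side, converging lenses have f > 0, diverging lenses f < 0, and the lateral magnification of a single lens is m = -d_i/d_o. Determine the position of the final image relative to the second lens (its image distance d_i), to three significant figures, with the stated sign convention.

10.3 cm

Lens 1: 1/d_i1 = 1/f_1 - 1/d_o1 = 1/29 - 1/21.5 = -0.01203 cm^-1, so d_i1 = -83.133 cm.
The intermediate image is virtual, 83.133 cm to the left of lens 1, so d_o2 = L - d_i1 = 36.5 - (-83.133) = 119.633 cm.
Lens 2: 1/d_i2 = 1/f_2 - 1/d_o2 = 1/9.5 - 1/(119.633) = 0.09690 cm^-1, so d_i2 = 10.319 cm.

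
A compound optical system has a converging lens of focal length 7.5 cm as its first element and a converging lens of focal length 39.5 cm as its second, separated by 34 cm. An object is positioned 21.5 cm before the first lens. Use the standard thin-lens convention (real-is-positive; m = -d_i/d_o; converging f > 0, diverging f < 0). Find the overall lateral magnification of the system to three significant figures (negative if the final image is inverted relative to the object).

Lens 1: 1/d_i1 = 1/f_1 - 1/d_o1 = 1/7.5 - 1/21.5 = 0.08682 cm^-1, so d_i1 = 11.518 cm.
m_1 = -(11.518)/21.5 = -0.5357.
That image sits 22.482 cm in front of the second lens, so d_o2 = 22.482 cm.
Lens 2: 1/d_i2 = 1/f_2 - 1/d_o2 = 1/39.5 - 1/(22.482) = -0.01916 cm^-1, so d_i2 = -52.183 cm.
m_2 = -(-52.183)/(22.482) = 2.3211.
The system's lateral magnification is m_1 m_2 = (-0.5357)(2.3211) = -1.2434.

-1.24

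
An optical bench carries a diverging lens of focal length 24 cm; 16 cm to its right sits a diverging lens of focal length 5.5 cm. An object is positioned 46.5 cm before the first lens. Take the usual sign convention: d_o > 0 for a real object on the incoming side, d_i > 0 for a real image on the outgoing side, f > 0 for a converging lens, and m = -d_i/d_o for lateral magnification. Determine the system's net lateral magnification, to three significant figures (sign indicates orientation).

0.0502

Lens 1: 1/d_i1 = 1/f_1 - 1/d_o1 = 1/(-24) - 1/46.5 = -0.06317 cm^-1, so d_i1 = -15.830 cm.
m_1 = -(-15.830)/46.5 = 0.3404.
With d_i1 < 0 the first image is virtual and lies on the object side; the object distance for lens 2 is d_o2 = 16 - (-15.830) = 31.830 cm.
Lens 2: 1/d_i2 = 1/f_2 - 1/d_o2 = 1/(-5.5) - 1/(31.830) = -0.21324 cm^-1, so d_i2 = -4.690 cm.
m_2 = -(-4.690)/(31.830) = 0.1473.
The system's lateral magnification is m_1 m_2 = (0.3404)(0.1473) = 0.0502.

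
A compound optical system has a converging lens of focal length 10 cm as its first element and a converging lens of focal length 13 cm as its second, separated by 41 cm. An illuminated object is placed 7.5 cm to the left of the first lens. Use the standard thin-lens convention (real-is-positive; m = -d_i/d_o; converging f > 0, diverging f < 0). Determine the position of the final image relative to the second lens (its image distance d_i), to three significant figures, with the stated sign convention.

15.9 cm

First lens: d_i1 = 1/(1/10 - 1/7.5) = -30.000 cm.
The intermediate image is virtual, 30.000 cm to the left of lens 1, so d_o2 = L - d_i1 = 41 - (-30.000) = 71.000 cm.
Second lens: d_i2 = 1/(1/13 - 1/(71.000)) = 15.914 cm.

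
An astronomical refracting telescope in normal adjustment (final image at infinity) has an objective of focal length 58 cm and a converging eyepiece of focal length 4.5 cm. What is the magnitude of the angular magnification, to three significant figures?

12.9

|M| = f_obj/|f_eye| = 58/4.5 = 12.889.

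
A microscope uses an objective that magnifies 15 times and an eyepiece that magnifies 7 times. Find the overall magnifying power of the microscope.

The overall magnification of a compound microscope is the product of the objective and eyepiece magnifications:
M = M_obj x M_eye = 15 x 7 = 105.

105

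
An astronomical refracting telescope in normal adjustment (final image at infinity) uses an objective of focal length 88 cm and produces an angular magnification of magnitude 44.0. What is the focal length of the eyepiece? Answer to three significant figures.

|M| = f_obj/f_eye, so f_eye = f_obj/|M| = 88/44.0 = 2.000 cm.

2.00 cm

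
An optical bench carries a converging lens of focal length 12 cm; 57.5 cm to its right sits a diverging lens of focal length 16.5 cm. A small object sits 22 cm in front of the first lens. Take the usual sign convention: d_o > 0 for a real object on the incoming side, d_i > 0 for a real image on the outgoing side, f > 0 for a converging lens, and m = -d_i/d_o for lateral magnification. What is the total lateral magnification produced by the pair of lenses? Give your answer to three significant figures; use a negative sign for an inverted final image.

-0.416

First lens: d_i1 = 1/(1/12 - 1/22) = 26.400 cm.
m_1 = -(26.400)/22 = -1.2000.
Object distance for lens 2: d_o2 = 57.5 - 26.400 = 31.100 cm.
Second lens: d_i2 = 1/(1/(-16.5) - 1/(31.100)) = -10.780 cm.
m_2 = -(-10.780)/(31.100) = 0.3466.
Total m = m_1 x m_2 = (-1.2000)(0.3466) = -0.4160.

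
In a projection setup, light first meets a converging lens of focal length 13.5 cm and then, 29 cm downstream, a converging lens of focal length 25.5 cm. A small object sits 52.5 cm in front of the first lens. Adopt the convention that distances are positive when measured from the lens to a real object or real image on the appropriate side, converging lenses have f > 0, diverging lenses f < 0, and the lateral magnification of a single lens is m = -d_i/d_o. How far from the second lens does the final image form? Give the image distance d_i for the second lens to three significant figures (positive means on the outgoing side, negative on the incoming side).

-18.8 cm

Applying the thin-lens equation to the first lens, 1/13.5 = 1/52.5 + 1/d_i1, which gives d_i1 = 18.173 cm.
Object distance for lens 2: d_o2 = 29 - 18.173 = 10.827 cm.
Applying the thin-lens equation again with f_2 = 25.5 cm and d_o2 = 10.827 cm gives d_i2 = -18.816 cm.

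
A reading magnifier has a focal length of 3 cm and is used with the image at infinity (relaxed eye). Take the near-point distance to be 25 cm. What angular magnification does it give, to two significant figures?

M = D/f = 25/3 = 8.333.

8.3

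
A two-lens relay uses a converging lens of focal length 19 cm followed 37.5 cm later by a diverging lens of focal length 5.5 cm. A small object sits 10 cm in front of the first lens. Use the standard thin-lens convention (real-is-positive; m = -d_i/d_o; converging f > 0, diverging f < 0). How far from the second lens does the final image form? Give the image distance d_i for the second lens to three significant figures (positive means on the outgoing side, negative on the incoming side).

Applying the thin-lens equation to the first lens, 1/19 = 1/10 + 1/d_i1, which gives d_i1 = -21.111 cm.
The intermediate image is virtual, 21.111 cm to the left of lens 1, so d_o2 = L - d_i1 = 37.5 - (-21.111) = 58.611 cm.
Applying the thin-lens equation again with f_2 = -5.5 cm and d_o2 = 58.611 cm gives d_i2 = -5.028 cm.

-5.03 cm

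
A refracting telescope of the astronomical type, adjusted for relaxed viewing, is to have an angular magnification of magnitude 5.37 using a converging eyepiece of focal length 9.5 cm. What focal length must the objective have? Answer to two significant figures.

|M| = f_obj/|f_eye|, so f_obj = |M| x |f_eye| = 5.37 x 9.5 = 51.015 cm.

51 cm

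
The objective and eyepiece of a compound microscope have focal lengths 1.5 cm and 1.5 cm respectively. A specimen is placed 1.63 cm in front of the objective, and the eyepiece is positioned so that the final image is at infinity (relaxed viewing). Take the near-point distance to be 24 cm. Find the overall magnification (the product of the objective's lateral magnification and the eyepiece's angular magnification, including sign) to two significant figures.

Objective: 1/d_i = 1/f_obj - 1/d_o = 1/1.5 - 1/1.63 = 0.05317 cm^-1, so d_i = 18.808 cm.
m_obj = -d_i/d_o = -18.808/1.63 = -11.538.
Eyepiece angular magnification (image at infinity): M_eye = D/f_e = 24/1.5 = 16.000.
Overall M = m_obj x M_eye = (-11.538)(16.000) = -184.62.

-180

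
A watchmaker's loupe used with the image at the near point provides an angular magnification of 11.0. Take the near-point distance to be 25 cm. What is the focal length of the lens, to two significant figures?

2.5 cm

For the image at the near point, M = 1 + D/f.
f = D/(M - 1) = 25/(11.0 - 1) = 2.500 cm.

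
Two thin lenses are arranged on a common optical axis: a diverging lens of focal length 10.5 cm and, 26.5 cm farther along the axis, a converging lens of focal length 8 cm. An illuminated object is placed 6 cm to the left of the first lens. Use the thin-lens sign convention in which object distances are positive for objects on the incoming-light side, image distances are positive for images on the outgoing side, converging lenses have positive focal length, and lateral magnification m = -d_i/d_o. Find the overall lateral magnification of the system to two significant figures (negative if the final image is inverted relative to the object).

-0.23

Lens 1: 1/d_i1 = 1/f_1 - 1/d_o1 = 1/(-10.5) - 1/6 = -0.26190 cm^-1, so d_i1 = -3.818 cm.
m_1 = -(-3.818)/6 = 0.6364.
The intermediate image is virtual, 3.818 cm to the left of lens 1, so d_o2 = L - d_i1 = 26.5 - (-3.818) = 30.318 cm.
Lens 2: 1/d_i2 = 1/f_2 - 1/d_o2 = 1/8 - 1/(30.318) = 0.09202 cm^-1, so d_i2 = 10.868 cm.
m_2 = -(10.868)/(30.318) = -0.3585.
The system's lateral magnification is m_1 m_2 = (0.6364)(-0.3585) = -0.2281.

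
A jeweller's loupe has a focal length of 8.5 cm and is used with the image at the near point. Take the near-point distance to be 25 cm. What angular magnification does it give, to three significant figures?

3.94

M = 1 + D/f = 1 + 25/8.5 = 3.941.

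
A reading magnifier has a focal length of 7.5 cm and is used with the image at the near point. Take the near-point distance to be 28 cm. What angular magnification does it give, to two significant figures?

M = 1 + D/f = 1 + 28/7.5 = 4.733.

4.7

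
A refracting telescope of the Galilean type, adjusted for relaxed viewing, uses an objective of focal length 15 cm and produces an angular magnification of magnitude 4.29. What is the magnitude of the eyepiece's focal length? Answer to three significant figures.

|M| = f_obj/|f_eye|, so |f_eye| = f_obj/|M| = 15/4.29 = 3.497 cm.
(The eyepiece is diverging, so its signed focal length is -3.497 cm.)

3.50 cm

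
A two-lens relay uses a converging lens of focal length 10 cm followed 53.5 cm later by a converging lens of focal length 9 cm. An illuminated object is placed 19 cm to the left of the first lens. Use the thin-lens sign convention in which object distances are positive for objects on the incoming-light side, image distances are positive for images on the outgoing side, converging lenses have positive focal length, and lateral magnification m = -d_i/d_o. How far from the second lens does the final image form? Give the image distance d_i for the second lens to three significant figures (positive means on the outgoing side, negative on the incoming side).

12.5 cm

Lens 1: 1/d_i1 = 1/f_1 - 1/d_o1 = 1/10 - 1/19 = 0.04737 cm^-1, so d_i1 = 21.111 cm.
That image sits 32.389 cm in front of the second lens, so d_o2 = 32.389 cm.
Lens 2: 1/d_i2 = 1/f_2 - 1/d_o2 = 1/9 - 1/(32.389) = 0.08024 cm^-1, so d_i2 = 12.463 cm.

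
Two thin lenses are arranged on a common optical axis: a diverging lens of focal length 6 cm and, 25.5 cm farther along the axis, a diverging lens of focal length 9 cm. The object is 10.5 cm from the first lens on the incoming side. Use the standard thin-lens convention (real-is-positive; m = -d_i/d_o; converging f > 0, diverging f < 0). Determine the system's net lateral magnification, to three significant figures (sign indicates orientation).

0.0854

First lens: d_i1 = 1/(1/(-6) - 1/10.5) = -3.818 cm.
m_1 = -(-3.818)/10.5 = 0.3636.
The intermediate image is virtual, 3.818 cm to the left of lens 1, so d_o2 = L - d_i1 = 25.5 - (-3.818) = 29.318 cm.
Second lens: d_i2 = 1/(1/(-9) - 1/(29.318)) = -6.886 cm.
m_2 = -(-6.886)/(29.318) = 0.2349.
The system's lateral magnification is m_1 m_2 = (0.3636)(0.2349) = 0.0854.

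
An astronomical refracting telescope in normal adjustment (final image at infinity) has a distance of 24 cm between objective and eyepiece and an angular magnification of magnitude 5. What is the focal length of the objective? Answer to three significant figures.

20.0 cm

In normal adjustment the tube length equals f_obj + f_eye and |M| = f_obj/f_eye.
So f_obj = 5 f_eye and 5 f_eye + f_eye = 24 cm, giving f_eye = 24/6 = 4.000 cm and f_obj = 20.000 cm.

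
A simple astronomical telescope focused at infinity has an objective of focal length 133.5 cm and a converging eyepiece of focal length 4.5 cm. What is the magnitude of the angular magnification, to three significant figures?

29.7

|M| = f_obj/|f_eye| = 133.5/4.5 = 29.667.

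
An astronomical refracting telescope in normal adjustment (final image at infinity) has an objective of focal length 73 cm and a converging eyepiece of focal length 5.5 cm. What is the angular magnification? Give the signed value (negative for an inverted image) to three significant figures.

M = -f_obj/f_eye = -73/(5.5) = -13.273.

-13.3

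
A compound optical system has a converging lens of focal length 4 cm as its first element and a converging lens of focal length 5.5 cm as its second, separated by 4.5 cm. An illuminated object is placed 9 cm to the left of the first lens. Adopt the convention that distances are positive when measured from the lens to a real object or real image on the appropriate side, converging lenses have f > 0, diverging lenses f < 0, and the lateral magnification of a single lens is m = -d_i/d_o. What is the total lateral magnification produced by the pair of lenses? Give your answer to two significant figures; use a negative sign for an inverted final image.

-0.54

Lens 1: 1/d_i1 = 1/f_1 - 1/d_o1 = 1/4 - 1/9 = 0.13889 cm^-1, so d_i1 = 7.200 cm.
m_1 = -(7.200)/9 = -0.8000.
Since 7.200 cm > 4.5 cm, the first image lies past the second lens and serves as a virtual object: d_o2 = L - d_i1 = -2.700 cm.
Lens 2: 1/d_i2 = 1/f_2 - 1/d_o2 = 1/5.5 - 1/(-2.700) = 0.55219 cm^-1, so d_i2 = 1.811 cm.
m_2 = -(1.811)/(-2.700) = 0.6707.
The system's lateral magnification is m_1 m_2 = (-0.8000)(0.6707) = -0.5366.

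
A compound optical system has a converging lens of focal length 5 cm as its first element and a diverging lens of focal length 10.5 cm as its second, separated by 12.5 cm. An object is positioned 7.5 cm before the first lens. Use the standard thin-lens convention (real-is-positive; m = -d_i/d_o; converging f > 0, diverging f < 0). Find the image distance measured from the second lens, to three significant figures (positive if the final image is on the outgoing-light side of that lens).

3.28 cm

First lens: d_i1 = 1/(1/5 - 1/7.5) = 15.000 cm.
Since 15.000 cm > 12.5 cm, the first image lies past the second lens and serves as a virtual object: d_o2 = L - d_i1 = -2.500 cm.
Second lens: d_i2 = 1/(1/(-10.5) - 1/(-2.500)) = 3.281 cm.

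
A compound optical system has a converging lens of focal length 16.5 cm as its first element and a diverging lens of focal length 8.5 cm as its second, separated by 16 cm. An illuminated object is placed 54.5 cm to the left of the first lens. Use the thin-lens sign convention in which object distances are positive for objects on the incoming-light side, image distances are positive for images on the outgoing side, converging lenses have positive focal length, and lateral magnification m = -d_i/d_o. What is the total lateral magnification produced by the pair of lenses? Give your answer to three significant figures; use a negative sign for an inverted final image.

Lens 1: 1/d_i1 = 1/f_1 - 1/d_o1 = 1/16.5 - 1/54.5 = 0.04226 cm^-1, so d_i1 = 23.664 cm.
m_1 = -(23.664)/54.5 = -0.4342.
This image would form 23.664 cm past lens 1, i.e. 7.664 cm beyond lens 2, so it is a virtual object for lens 2: d_o2 = 16 - 23.664 = -7.664 cm.
Lens 2: 1/d_i2 = 1/f_2 - 1/d_o2 = 1/(-8.5) - 1/(-7.664) = 0.01283 cm^-1, so d_i2 = 77.972 cm.
m_2 = -(77.972)/(-7.664) = 10.1732.
The system's lateral magnification is m_1 m_2 = (-0.4342)(10.1732) = -4.4173.

-4.42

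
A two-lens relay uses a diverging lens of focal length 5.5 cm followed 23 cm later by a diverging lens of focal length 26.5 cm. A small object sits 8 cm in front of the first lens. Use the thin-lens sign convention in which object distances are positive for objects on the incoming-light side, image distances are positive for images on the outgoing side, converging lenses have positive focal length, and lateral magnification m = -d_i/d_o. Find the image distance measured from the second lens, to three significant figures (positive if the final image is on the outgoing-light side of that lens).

Applying the thin-lens equation to the first lens, 1/(-5.5) = 1/8 + 1/d_i1, which gives d_i1 = -3.259 cm.
The intermediate image is virtual, 3.259 cm to the left of lens 1, so d_o2 = L - d_i1 = 23 - (-3.259) = 26.259 cm.
Applying the thin-lens equation again with f_2 = -26.5 cm and d_o2 = 26.259 cm gives d_i2 = -13.190 cm.

-13.2 cm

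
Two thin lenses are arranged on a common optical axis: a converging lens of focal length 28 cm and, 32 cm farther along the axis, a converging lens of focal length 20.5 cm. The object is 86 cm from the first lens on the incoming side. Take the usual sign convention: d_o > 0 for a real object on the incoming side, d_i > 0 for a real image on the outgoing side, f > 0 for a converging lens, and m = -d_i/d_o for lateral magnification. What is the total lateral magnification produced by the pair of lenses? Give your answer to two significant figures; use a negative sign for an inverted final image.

-0.33

Applying the thin-lens equation to the first lens, 1/28 = 1/86 + 1/d_i1, which gives d_i1 = 41.517 cm.
Its lateral magnification is m_1 = -d_i1/d_o1 = -(41.517)/86 = -0.4828.
This image would form 41.517 cm past lens 1, i.e. 9.517 cm beyond lens 2, so it is a virtual object for lens 2: d_o2 = 32 - 41.517 = -9.517 cm.
Applying the thin-lens equation again with f_2 = 20.5 cm and d_o2 = -9.517 cm gives d_i2 = 6.500 cm.
m_2 = -(6.500)/(-9.517) = 0.6829.
Total m = m_1 x m_2 = (-0.4828)(0.6829) = -0.3297.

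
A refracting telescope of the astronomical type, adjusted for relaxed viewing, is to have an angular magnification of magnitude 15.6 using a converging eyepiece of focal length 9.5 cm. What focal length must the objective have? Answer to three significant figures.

148 cm

|M| = f_obj/|f_eye|, so f_obj = |M| x |f_eye| = 15.6 x 9.5 = 148.200 cm.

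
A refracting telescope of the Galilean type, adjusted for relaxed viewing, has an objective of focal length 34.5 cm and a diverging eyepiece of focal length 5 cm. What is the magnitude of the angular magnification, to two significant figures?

6.9

|M| = f_obj/|f_eye| = 34.5/5 = 6.900.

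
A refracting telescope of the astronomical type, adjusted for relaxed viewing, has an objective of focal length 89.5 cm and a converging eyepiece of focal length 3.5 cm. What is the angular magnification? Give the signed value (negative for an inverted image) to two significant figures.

M = -f_obj/f_eye = -89.5/(3.5) = -25.571.

-26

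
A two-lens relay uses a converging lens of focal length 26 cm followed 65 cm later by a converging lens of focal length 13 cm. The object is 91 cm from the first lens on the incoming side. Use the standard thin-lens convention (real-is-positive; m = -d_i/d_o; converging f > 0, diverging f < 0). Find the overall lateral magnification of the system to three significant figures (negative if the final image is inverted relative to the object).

0.333

Applying the thin-lens equation to the first lens, 1/26 = 1/91 + 1/d_i1, which gives d_i1 = 36.400 cm.
Its lateral magnification is m_1 = -d_i1/d_o1 = -(36.400)/91 = -0.4000.
Object distance for lens 2: d_o2 = 65 - 36.400 = 28.600 cm.
Applying the thin-lens equation again with f_2 = 13 cm and d_o2 = 28.600 cm gives d_i2 = 23.833 cm.
m_2 = -(23.833)/(28.600) = -0.8333.
Total m = m_1 x m_2 = (-0.4000)(-0.8333) = 0.3333.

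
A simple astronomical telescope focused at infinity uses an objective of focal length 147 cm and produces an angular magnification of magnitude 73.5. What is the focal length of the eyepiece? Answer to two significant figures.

|M| = f_obj/f_eye, so f_eye = f_obj/|M| = 147/73.5 = 2.000 cm.

2.0 cm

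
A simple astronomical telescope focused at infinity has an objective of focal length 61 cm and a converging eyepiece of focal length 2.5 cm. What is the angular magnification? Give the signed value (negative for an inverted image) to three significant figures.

M = -f_obj/f_eye = -61/(2.5) = -24.400.

-24.4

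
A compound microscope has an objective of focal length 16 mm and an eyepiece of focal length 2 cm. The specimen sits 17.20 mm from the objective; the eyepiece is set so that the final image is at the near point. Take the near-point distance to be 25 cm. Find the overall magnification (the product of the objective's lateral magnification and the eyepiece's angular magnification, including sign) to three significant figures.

Convert to cm: f_obj = 16 mm = 1.6 cm; d_o = 17.20 mm = 1.72 cm.
Objective: 1/d_i = 1/f_obj - 1/d_o = 1/1.6 - 1/1.72 = 0.04360 cm^-1, so d_i = 22.933 cm.
m_obj = -d_i/d_o = -22.933/1.72 = -13.333.
Eyepiece angular magnification (image at near point): M_eye = 1 + D/f_e = 1 + 25/2 = 13.500.
Overall M = m_obj x M_eye = (-13.333)(13.500) = -180.00.

-180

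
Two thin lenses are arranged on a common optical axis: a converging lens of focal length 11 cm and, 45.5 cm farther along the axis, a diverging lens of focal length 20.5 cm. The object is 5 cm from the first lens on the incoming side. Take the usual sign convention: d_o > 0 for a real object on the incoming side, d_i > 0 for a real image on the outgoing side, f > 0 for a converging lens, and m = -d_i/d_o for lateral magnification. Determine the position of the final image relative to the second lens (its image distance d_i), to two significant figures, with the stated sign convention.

Applying the thin-lens equation to the first lens, 1/11 = 1/5 + 1/d_i1, which gives d_i1 = -9.167 cm.
With d_i1 < 0 the first image is virtual and lies on the object side; the object distance for lens 2 is d_o2 = 45.5 - (-9.167) = 54.667 cm.
Applying the thin-lens equation again with f_2 = -20.5 cm and d_o2 = 54.667 cm gives d_i2 = -14.909 cm.

-15 cm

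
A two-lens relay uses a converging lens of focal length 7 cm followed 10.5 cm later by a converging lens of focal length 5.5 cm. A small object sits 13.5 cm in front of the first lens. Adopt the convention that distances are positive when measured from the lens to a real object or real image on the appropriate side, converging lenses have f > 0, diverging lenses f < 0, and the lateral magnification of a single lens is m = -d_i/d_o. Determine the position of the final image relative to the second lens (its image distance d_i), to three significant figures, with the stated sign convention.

Lens 1: 1/d_i1 = 1/f_1 - 1/d_o1 = 1/7 - 1/13.5 = 0.06878 cm^-1, so d_i1 = 14.538 cm.
Since 14.538 cm > 10.5 cm, the first image lies past the second lens and serves as a virtual object: d_o2 = L - d_i1 = -4.038 cm.
Lens 2: 1/d_i2 = 1/f_2 - 1/d_o2 = 1/5.5 - 1/(-4.038) = 0.42944 cm^-1, so d_i2 = 2.329 cm.

2.33 cm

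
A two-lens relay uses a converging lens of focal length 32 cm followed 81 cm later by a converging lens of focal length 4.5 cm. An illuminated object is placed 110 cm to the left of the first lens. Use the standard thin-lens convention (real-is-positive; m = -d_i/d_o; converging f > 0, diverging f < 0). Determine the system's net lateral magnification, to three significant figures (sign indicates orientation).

Applying the thin-lens equation to the first lens, 1/32 = 1/110 + 1/d_i1, which gives d_i1 = 45.128 cm.
Its lateral magnification is m_1 = -d_i1/d_o1 = -(45.128)/110 = -0.4103.
That image sits 35.872 cm in front of the second lens, so d_o2 = 35.872 cm.
Applying the thin-lens equation again with f_2 = 4.5 cm and d_o2 = 35.872 cm gives d_i2 = 5.145 cm.
m_2 = -(5.145)/(35.872) = -0.1434.
Overall magnification: m = m_1 m_2 = 0.0588.

0.0588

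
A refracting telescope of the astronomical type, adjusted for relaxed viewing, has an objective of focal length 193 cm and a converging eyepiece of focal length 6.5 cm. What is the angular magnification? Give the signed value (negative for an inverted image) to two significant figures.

-30

M = -f_obj/f_eye = -193/(6.5) = -29.692.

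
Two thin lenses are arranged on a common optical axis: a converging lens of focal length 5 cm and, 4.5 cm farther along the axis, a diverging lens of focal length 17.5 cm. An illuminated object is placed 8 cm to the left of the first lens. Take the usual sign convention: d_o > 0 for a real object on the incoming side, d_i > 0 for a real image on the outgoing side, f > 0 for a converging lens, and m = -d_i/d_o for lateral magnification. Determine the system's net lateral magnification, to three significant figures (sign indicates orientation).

First lens: d_i1 = 1/(1/5 - 1/8) = 13.333 cm.
m_1 = -(13.333)/8 = -1.6667.
This image would form 13.333 cm past lens 1, i.e. 8.833 cm beyond lens 2, so it is a virtual object for lens 2: d_o2 = 4.5 - 13.333 = -8.833 cm.
Second lens: d_i2 = 1/(1/(-17.5) - 1/(-8.833)) = 17.837 cm.
m_2 = -(17.837)/(-8.833) = 2.0192.
Overall magnification: m = m_1 m_2 = -3.3654.

-3.37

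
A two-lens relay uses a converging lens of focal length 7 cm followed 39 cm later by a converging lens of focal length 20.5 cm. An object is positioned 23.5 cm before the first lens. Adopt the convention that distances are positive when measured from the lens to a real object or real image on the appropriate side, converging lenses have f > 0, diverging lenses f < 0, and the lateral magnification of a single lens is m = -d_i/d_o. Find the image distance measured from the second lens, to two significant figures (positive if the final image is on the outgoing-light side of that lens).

70 cm

First lens: d_i1 = 1/(1/7 - 1/23.5) = 9.970 cm.
That image sits 29.030 cm in front of the second lens, so d_o2 = 29.030 cm.
Second lens: d_i2 = 1/(1/20.5 - 1/(29.030)) = 69.766 cm.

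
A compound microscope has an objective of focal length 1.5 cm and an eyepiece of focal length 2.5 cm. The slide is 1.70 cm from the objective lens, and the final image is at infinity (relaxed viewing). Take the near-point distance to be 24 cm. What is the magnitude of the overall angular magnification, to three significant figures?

72.0

Objective: 1/d_i = 1/f_obj - 1/d_o = 1/1.5 - 1/1.70 = 0.07843 cm^-1, so d_i = 12.750 cm.
m_obj = -d_i/d_o = -12.750/1.70 = -7.500.
Eyepiece angular magnification (image at infinity): M_eye = D/f_e = 24/2.5 = 9.600.
Overall M = m_obj x M_eye = (-7.500)(9.600) = -72.00.
|M| = 72.00.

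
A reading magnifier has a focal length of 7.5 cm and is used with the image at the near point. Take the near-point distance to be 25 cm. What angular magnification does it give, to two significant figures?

4.3

M = 1 + D/f = 1 + 25/7.5 = 4.333.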